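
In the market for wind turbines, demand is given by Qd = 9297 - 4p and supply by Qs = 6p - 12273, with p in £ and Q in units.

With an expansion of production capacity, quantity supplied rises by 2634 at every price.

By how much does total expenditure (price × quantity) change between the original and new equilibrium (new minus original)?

Solve the original market: 9297 - 4p = 6p - 12273, hence p = 2157 and Q = 669.
After the shift, demand is Qd = 9297 - 4p and supply is Qs = 6p - 9639.
Equate the new curves: 9297 - 4p = 6p - 9639, giving 18936 = 10p, p = 1893.6, Q = 1722.6.
Expenditure moves from 2157×669 = 1443033 to 1893.6×1722.6 = 3261915.36; change = +1818882.36.

+1818882.36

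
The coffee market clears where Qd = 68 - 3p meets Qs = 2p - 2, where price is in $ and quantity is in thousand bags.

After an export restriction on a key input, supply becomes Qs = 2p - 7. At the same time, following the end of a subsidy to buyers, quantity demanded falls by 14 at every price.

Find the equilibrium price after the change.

Solve the original market: 68 - 3p = 2p - 2, hence p = 14 and Q = 26.
After the shift, demand is Qd = 54 - 3p and supply is Qs = 2p - 7.
Clearing the new market: 54 - 3p = 2p - 7, so p = 12.2 and Q = 17.4.

12.2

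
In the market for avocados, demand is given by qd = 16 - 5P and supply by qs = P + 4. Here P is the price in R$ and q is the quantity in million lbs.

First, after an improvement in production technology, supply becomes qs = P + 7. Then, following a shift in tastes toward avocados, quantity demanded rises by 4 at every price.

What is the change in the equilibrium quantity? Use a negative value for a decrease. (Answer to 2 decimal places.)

Solve the original market: 16 - 5P = P + 4, hence P = 2 and q = 6.
After the shift, demand is qd = 20 - 5P and supply is qs = P + 7.
Setting them equal: 20 - 5P = P + 7 → 13 = 6P, so P = 13/6 ≈ 2.1667 and q = 55/6 ≈ 9.1667.
Δq = 9.1667 − 6 = +3.17.

+3.17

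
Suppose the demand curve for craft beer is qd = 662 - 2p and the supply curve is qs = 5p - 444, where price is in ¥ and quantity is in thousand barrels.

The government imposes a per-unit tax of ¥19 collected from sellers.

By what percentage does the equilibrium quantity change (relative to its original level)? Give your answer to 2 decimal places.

Solve the original market: 662 - 2p = 5p - 444, hence p = 158 and q = 346.
Since sellers keep the price net of the tax, the effective supply curve becomes qs = 5p - 539.
New equilibrium: 662 - 2p = 5p - 539 ⇒ 1201 = 7p ⇒ p = 1201/7 ≈ 171.5714, q = 2232/7 ≈ 318.8571.
%Δq = (318.8571 − 346) / 346 × 100 = -7.84%.

-7.84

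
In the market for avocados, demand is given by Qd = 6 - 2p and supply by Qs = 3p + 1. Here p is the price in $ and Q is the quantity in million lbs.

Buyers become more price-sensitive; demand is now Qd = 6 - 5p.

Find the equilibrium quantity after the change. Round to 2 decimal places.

Initially, 6 - 2p = 3p + 1, so 5 = 5p and p = 1, Q = 4.
The shock moves the curves to Qd = 6 - 5p and Qs = 3p + 1.
Setting them equal: 6 - 5p = 3p + 1 → 5 = 8p, so p = 0.625 and Q = 2.875.

2.88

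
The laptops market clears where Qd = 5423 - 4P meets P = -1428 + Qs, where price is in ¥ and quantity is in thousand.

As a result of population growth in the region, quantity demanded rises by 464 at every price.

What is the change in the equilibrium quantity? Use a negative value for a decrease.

+92.8

Solve the original market: 5423 - 4P = P + 1428, hence P = 799 and Q = 2227.
The shock moves the curves to Qd = 5887 - 4P and Qs = P + 1428.
Equate the new curves: 5887 - 4P = P + 1428, giving 4459 = 5P, P = 891.8, Q = 2319.8.
ΔQ = 2319.8 − 2227 = +92.8.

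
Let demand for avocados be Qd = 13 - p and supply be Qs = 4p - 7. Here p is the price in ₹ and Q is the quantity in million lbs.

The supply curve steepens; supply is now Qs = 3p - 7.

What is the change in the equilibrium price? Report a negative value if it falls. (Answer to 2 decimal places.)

Before the shock: 13 - p = 4p - 7 ⇒ 20 = 5p ⇒ p = 4, Q = 9.
The new curves are Qd = 13 - p (demand) and Qs = 3p - 7 (supply).
Setting them equal: 13 - p = 3p - 7 → 20 = 4p, so p = 5 and Q = 8.
Δp = 5 − 4 = +1.00.

+1.00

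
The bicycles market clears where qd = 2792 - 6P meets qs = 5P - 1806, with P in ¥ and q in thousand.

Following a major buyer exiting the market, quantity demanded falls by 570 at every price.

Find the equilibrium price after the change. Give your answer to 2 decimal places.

366.18

Original equilibrium: 2792 - 6P = 5P - 1806 gives 4598 = 11P, so P = 418 and q = 284.
After the shift, demand is qd = 2222 - 6P and supply is qs = 5P - 1806.
Setting them equal: 2222 - 6P = 5P - 1806 → 4028 = 11P, so P = 4028/11 ≈ 366.1818 and q = 274/11 ≈ 24.9091.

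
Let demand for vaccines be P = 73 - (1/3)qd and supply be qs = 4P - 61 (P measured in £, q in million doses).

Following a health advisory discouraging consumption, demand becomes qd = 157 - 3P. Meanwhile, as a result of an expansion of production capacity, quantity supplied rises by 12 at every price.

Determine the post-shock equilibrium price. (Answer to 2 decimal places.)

Initially, 219 - 3P = 4P - 61, so 280 = 7P and P = 40, q = 99.
After the shift, demand is qd = 157 - 3P and supply is qs = 4P - 49.
Equate the new curves: 157 - 3P = 4P - 49, giving 206 = 7P, P = 206/7 ≈ 29.4286, q = 481/7 ≈ 68.7143.

29.43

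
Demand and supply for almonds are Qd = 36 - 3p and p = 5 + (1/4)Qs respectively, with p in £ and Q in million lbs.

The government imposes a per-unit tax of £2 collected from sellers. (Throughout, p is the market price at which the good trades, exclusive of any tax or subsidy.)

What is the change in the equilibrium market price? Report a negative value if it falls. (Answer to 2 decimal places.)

Initially, 36 - 3p = 4p - 20, so 56 = 7p and p = 8, Q = 12.
Since sellers keep the price net of the tax, the effective supply curve becomes Qs = 4p - 28.
New equilibrium: 36 - 3p = 4p - 28 ⇒ 64 = 7p ⇒ p = 64/7 ≈ 9.1429, Q = 60/7 ≈ 8.5714.
Δp = 9.1429 − 8 = +1.14.

+1.14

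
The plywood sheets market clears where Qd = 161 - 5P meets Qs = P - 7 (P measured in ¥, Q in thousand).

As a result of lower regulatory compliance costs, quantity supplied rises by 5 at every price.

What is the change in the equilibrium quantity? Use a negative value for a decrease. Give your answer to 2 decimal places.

+4.17

Before the shock: 161 - 5P = P - 7 ⇒ 168 = 6P ⇒ P = 28, Q = 21.
The shock moves the curves to Qd = 161 - 5P and Qs = P - 2.
New equilibrium: 161 - 5P = P - 2 ⇒ 163 = 6P ⇒ P = 163/6 ≈ 27.1667, Q = 151/6 ≈ 25.1667.
ΔQ = 25.1667 − 21 = +4.17.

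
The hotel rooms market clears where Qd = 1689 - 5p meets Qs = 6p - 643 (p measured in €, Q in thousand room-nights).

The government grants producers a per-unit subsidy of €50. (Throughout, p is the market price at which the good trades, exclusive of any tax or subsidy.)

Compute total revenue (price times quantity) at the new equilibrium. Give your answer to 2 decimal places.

Solve the original market: 1689 - 5p = 6p - 643, hence p = 212 and Q = 629.
Since sellers receive the price plus the subsidy, the effective supply curve becomes Qs = 6p - 343.
Clearing the new market: 1689 - 5p = 6p - 343, so p = 2032/11 ≈ 184.7273 and Q = 8419/11 ≈ 765.3636.
New expenditure = 184.7273 × 765.3636 = 141383.54.

141383.54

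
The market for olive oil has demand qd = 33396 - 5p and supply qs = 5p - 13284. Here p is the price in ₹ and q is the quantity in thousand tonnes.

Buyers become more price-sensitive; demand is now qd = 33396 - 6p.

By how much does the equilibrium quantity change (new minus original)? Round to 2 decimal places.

-2121.82

Initially, 33396 - 5p = 5p - 13284, so 46680 = 10p and p = 4668, q = 10056.
After the shift, demand is qd = 33396 - 6p and supply is qs = 5p - 13284.
Equate the new curves: 33396 - 6p = 5p - 13284, giving 46680 = 11p, p = 46680/11 ≈ 4243.6364, q = 87276/11 ≈ 7934.1818.
Δq = 7934.1818 − 10056 = -2121.82.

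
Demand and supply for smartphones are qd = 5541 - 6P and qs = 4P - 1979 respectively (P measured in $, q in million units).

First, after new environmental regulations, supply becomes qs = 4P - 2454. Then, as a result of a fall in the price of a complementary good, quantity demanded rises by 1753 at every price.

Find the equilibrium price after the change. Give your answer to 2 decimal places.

974.80

Before the shock: 5541 - 6P = 4P - 1979 ⇒ 7520 = 10P ⇒ P = 752, q = 1029.
With the change applied: demand qd = 7294 - 6P, supply qs = 4P - 2454.
New equilibrium: 7294 - 6P = 4P - 2454 ⇒ 9748 = 10P ⇒ P = 974.8, q = 1445.2.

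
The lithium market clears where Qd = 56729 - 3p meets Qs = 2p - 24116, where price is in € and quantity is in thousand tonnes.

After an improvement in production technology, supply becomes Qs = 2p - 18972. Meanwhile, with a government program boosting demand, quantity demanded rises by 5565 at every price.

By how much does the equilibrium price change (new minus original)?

+84.2

Initially, 56729 - 3p = 2p - 24116, so 80845 = 5p and p = 16169, Q = 8222.
With the change applied: demand Qd = 62294 - 3p, supply Qs = 2p - 18972.
Setting them equal: 62294 - 3p = 2p - 18972 → 81266 = 5p, so p = 16253.2 and Q = 13534.4.
Δp = 16253.2 − 16169 = +84.2.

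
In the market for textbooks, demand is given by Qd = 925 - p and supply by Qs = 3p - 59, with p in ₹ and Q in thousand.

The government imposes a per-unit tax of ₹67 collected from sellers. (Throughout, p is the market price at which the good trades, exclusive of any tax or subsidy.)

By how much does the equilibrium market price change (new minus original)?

+50.25

Solve the original market: 925 - p = 3p - 59, hence p = 246 and Q = 679.
Since sellers keep the price net of the tax, the effective supply curve becomes Qs = 3p - 260.
Setting them equal: 925 - p = 3p - 260 → 1185 = 4p, so p = 296.25 and Q = 628.75.
Δp = 296.25 − 246 = +50.25.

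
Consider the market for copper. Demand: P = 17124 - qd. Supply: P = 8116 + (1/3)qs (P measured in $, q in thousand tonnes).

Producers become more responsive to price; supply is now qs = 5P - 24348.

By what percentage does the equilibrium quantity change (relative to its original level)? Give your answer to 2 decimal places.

+51.15

Solve the original market: 17124 - P = 3P - 24348, hence P = 10368 and q = 6756.
With the change applied: demand qd = 17124 - P, supply qs = 5P - 24348.
Equate the new curves: 17124 - P = 5P - 24348, giving 41472 = 6P, P = 6912, q = 10212.
%Δq = (10212 − 6756) / 6756 × 100 = +51.15%.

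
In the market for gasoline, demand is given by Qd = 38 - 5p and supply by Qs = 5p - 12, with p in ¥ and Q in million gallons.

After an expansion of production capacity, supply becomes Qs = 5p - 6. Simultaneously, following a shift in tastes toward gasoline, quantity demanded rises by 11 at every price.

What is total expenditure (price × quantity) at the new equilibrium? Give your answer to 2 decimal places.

Solve the original market: 38 - 5p = 5p - 12, hence p = 5 and Q = 13.
The shock moves the curves to Qd = 49 - 5p and Qs = 5p - 6.
Clearing the new market: 49 - 5p = 5p - 6, so p = 5.5 and Q = 21.5.
New expenditure = 5.5 × 21.5 = 118.25.

118.25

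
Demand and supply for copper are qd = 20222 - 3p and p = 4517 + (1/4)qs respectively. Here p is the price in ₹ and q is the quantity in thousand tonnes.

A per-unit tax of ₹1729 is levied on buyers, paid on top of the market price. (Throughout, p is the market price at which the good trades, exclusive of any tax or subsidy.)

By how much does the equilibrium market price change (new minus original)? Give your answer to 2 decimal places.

Solve the original market: 20222 - 3p = 4p - 18068, hence p = 5470 and q = 3812.
Since buyers pay the price plus the tax, the effective demand curve becomes qd = 15035 - 3p.
Setting them equal: 15035 - 3p = 4p - 18068 → 33103 = 7p, so p = 4729 and q = 848.
Δp = 4729 − 5470 = -741.00.

-741.00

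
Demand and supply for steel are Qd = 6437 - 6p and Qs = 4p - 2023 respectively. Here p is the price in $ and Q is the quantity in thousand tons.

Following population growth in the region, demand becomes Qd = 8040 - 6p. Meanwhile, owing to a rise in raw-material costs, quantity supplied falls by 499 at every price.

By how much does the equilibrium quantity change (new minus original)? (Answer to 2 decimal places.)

+341.80

Solve the original market: 6437 - 6p = 4p - 2023, hence p = 846 and Q = 1361.
After the shift, demand is Qd = 8040 - 6p and supply is Qs = 4p - 2522.
New equilibrium: 8040 - 6p = 4p - 2522 ⇒ 10562 = 10p ⇒ p = 1056.2, Q = 1702.8.
ΔQ = 1702.8 − 1361 = +341.80.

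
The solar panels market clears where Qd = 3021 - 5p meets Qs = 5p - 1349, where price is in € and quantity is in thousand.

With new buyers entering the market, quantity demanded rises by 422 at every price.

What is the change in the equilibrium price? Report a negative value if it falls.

Before the shock: 3021 - 5p = 5p - 1349 ⇒ 4370 = 10p ⇒ p = 437, Q = 836.
With the change applied: demand Qd = 3443 - 5p, supply Qs = 5p - 1349.
Clearing the new market: 3443 - 5p = 5p - 1349, so p = 479.2 and Q = 1047.
Δp = 479.2 − 437 = +42.2.

+42.2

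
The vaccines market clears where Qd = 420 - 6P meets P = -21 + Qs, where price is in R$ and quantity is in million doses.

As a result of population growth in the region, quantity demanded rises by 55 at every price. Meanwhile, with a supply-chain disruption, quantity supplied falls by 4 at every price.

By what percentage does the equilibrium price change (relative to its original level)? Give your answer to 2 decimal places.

+14.79

Before the shock: 420 - 6P = P + 21 ⇒ 399 = 7P ⇒ P = 57, Q = 78.
The new curves are Qd = 475 - 6P (demand) and Qs = P + 17 (supply).
Equate the new curves: 475 - 6P = P + 17, giving 458 = 7P, P = 458/7 ≈ 65.4286, Q = 577/7 ≈ 82.4286.
%ΔP = (65.4286 − 57) / 57 × 100 = +14.79%.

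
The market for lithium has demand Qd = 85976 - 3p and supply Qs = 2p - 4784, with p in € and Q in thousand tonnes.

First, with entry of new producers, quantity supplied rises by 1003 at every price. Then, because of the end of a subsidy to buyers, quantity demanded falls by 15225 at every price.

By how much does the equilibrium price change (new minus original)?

Solve the original market: 85976 - 3p = 2p - 4784, hence p = 18152 and Q = 31520.
After the shift, demand is Qd = 70751 - 3p and supply is Qs = 2p - 3781.
Setting them equal: 70751 - 3p = 2p - 3781 → 74532 = 5p, so p = 14906.4 and Q = 26031.8.
Δp = 14906.4 − 18152 = -3245.6.

-3245.6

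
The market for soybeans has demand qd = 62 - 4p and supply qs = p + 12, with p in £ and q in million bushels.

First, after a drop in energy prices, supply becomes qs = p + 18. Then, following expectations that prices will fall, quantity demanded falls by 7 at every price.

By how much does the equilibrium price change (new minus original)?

-2.6

Solve the original market: 62 - 4p = p + 12, hence p = 10 and q = 22.
The new curves are qd = 55 - 4p (demand) and qs = p + 18 (supply).
Setting them equal: 55 - 4p = p + 18 → 37 = 5p, so p = 7.4 and q = 25.4.
Δp = 7.4 − 10 = -2.6.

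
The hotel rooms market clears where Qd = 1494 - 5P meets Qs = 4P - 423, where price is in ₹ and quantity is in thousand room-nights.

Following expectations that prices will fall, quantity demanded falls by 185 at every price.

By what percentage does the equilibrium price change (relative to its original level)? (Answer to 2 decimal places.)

Solve the original market: 1494 - 5P = 4P - 423, hence P = 213 and Q = 429.
The new curves are Qd = 1309 - 5P (demand) and Qs = 4P - 423 (supply).
Equate the new curves: 1309 - 5P = 4P - 423, giving 1732 = 9P, P = 1732/9 ≈ 192.4444, Q = 3121/9 ≈ 346.7778.
%ΔP = (192.4444 − 213) / 213 × 100 = -9.65%.

-9.65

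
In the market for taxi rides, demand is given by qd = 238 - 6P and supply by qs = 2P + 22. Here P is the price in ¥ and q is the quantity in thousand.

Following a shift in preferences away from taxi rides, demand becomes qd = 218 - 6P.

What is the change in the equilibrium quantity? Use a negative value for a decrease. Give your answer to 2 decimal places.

Original equilibrium: 238 - 6P = 2P + 22 gives 216 = 8P, so P = 27 and q = 76.
After the shift, demand is qd = 218 - 6P and supply is qs = 2P + 22.
Equate the new curves: 218 - 6P = 2P + 22, giving 196 = 8P, P = 24.5, q = 71.
Δq = 71 − 76 = -5.00.

-5.00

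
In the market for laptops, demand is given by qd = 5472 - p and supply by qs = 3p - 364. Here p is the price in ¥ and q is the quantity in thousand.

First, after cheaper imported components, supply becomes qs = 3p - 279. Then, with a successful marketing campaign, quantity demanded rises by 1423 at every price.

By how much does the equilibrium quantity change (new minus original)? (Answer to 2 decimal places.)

+1088.50

Original equilibrium: 5472 - p = 3p - 364 gives 5836 = 4p, so p = 1459 and q = 4013.
With the change applied: demand qd = 6895 - p, supply qs = 3p - 279.
Setting them equal: 6895 - p = 3p - 279 → 7174 = 4p, so p = 1793.5 and q = 5101.5.
Δq = 5101.5 − 4013 = +1088.50.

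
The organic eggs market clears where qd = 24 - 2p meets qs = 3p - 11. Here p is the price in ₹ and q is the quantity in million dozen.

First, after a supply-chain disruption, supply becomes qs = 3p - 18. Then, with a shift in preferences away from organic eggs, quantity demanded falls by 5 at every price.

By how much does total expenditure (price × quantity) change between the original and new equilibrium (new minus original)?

-38.92

Original equilibrium: 24 - 2p = 3p - 11 gives 35 = 5p, so p = 7 and q = 10.
After the shift, demand is qd = 19 - 2p and supply is qs = 3p - 18.
Setting them equal: 19 - 2p = 3p - 18 → 37 = 5p, so p = 7.4 and q = 4.2.
Expenditure moves from 7×10 = 70 to 7.4×4.2 = 31.08; change = -38.92.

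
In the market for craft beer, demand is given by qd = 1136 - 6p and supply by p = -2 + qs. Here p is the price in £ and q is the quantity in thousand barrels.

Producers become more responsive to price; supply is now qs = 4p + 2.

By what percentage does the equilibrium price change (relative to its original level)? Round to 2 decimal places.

Solve the original market: 1136 - 6p = p + 2, hence p = 162 and q = 164.
After the shift, demand is qd = 1136 - 6p and supply is qs = 4p + 2.
Setting them equal: 1136 - 6p = 4p + 2 → 1134 = 10p, so p = 113.4 and q = 455.6.
%Δp = (113.4 − 162) / 162 × 100 = -30.00%.

-30.00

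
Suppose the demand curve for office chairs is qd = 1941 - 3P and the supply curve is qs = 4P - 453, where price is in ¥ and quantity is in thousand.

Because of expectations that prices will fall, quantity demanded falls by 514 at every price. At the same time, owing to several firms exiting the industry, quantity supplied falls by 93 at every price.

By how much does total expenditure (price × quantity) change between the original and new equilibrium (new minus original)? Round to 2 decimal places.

Initially, 1941 - 3P = 4P - 453, so 2394 = 7P and P = 342, q = 915.
The new curves are qd = 1427 - 3P (demand) and qs = 4P - 546 (supply).
Equate the new curves: 1427 - 3P = 4P - 546, giving 1973 = 7P, P = 1973/7 ≈ 281.8571, q = 4070/7 ≈ 581.4286.
Expenditure moves from 342×915 = 312930 to 281.8571×581.4286 = 163879.7959; change = -149050.20.

-149050.20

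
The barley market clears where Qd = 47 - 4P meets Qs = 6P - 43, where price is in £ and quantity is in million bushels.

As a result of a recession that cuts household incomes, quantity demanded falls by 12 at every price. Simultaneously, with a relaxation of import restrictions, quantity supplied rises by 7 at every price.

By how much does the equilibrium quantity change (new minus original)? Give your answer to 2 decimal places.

Solve the original market: 47 - 4P = 6P - 43, hence P = 9 and Q = 11.
The shock moves the curves to Qd = 35 - 4P and Qs = 6P - 36.
Setting them equal: 35 - 4P = 6P - 36 → 71 = 10P, so P = 7.1 and Q = 6.6.
ΔQ = 6.6 − 11 = -4.40.

-4.40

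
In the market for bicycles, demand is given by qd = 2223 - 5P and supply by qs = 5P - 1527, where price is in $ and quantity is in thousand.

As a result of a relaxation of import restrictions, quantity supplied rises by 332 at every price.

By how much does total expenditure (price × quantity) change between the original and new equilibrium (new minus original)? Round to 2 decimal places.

Before the shock: 2223 - 5P = 5P - 1527 ⇒ 3750 = 10P ⇒ P = 375, q = 348.
With the change applied: demand qd = 2223 - 5P, supply qs = 5P - 1195.
Equate the new curves: 2223 - 5P = 5P - 1195, giving 3418 = 10P, P = 341.8, q = 514.
Expenditure moves from 375×348 = 130500 to 341.8×514 = 175685.2; change = +45185.20.

+45185.20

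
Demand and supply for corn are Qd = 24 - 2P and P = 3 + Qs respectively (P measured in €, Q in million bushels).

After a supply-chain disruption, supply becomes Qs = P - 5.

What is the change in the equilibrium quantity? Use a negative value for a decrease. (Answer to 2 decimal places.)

-1.33

Initially, 24 - 2P = P - 3, so 27 = 3P and P = 9, Q = 6.
After the shift, demand is Qd = 24 - 2P and supply is Qs = P - 5.
New equilibrium: 24 - 2P = P - 5 ⇒ 29 = 3P ⇒ P = 29/3 ≈ 9.6667, Q = 14/3 ≈ 4.6667.
ΔQ = 4.6667 − 6 = -1.33.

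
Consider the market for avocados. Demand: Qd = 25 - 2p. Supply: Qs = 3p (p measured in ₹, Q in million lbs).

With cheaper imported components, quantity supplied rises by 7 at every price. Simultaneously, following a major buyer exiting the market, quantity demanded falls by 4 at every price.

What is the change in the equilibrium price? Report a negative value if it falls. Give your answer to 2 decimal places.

-2.20

Original equilibrium: 25 - 2p = 3p gives 25 = 5p, so p = 5 and Q = 15.
The shock moves the curves to Qd = 21 - 2p and Qs = 3p + 7.
Setting them equal: 21 - 2p = 3p + 7 → 14 = 5p, so p = 2.8 and Q = 15.4.
Δp = 2.8 − 5 = -2.20.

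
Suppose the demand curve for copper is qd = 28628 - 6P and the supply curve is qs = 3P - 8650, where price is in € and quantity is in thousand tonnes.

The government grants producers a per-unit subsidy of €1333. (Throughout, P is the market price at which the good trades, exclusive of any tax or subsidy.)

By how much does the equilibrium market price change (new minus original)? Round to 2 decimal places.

Original equilibrium: 28628 - 6P = 3P - 8650 gives 37278 = 9P, so P = 4142 and q = 3776.
Since sellers receive the price plus the subsidy, the effective supply curve becomes qs = 3P - 4651.
Setting them equal: 28628 - 6P = 3P - 4651 → 33279 = 9P, so P = 11093/3 ≈ 3697.6667 and q = 6442.
ΔP = 3697.6667 − 4142 = -444.33.

-444.33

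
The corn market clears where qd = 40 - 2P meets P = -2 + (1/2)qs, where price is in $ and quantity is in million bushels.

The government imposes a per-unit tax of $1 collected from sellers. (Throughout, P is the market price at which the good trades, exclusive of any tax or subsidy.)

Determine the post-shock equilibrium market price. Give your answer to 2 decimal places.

9.50

Initially, 40 - 2P = 2P + 4, so 36 = 4P and P = 9, q = 22.
Since sellers keep the price net of the tax, the effective supply curve becomes qs = 2P + 2.
New equilibrium: 40 - 2P = 2P + 2 ⇒ 38 = 4P ⇒ P = 9.5, q = 21.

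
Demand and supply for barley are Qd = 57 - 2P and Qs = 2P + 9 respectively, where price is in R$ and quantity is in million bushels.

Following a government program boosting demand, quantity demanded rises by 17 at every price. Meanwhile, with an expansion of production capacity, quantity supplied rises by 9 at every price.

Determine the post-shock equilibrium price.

14

Initially, 57 - 2P = 2P + 9, so 48 = 4P and P = 12, Q = 33.
The new curves are Qd = 74 - 2P (demand) and Qs = 2P + 18 (supply).
Setting them equal: 74 - 2P = 2P + 18 → 56 = 4P, so P = 14 and Q = 46.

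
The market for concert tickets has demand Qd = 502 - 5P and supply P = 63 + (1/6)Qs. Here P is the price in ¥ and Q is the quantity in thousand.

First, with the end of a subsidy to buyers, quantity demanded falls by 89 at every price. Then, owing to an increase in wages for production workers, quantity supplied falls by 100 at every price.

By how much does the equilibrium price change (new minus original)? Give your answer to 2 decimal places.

+1.00

Original equilibrium: 502 - 5P = 6P - 378 gives 880 = 11P, so P = 80 and Q = 102.
After the shift, demand is Qd = 413 - 5P and supply is Qs = 6P - 478.
Equate the new curves: 413 - 5P = 6P - 478, giving 891 = 11P, P = 81, Q = 8.
ΔP = 81 − 80 = +1.00.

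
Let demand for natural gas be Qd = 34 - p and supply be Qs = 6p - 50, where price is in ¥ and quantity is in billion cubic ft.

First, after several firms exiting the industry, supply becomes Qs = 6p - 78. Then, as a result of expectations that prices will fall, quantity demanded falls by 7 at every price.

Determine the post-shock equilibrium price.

15

Solve the original market: 34 - p = 6p - 50, hence p = 12 and Q = 22.
After the shift, demand is Qd = 27 - p and supply is Qs = 6p - 78.
New equilibrium: 27 - p = 6p - 78 ⇒ 105 = 7p ⇒ p = 15, Q = 12.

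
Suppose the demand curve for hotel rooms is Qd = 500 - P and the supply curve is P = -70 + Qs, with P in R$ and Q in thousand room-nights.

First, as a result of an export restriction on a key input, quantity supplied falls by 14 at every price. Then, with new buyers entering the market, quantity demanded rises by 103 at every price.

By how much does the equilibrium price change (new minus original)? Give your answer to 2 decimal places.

Original equilibrium: 500 - P = P + 70 gives 430 = 2P, so P = 215 and Q = 285.
The new curves are Qd = 603 - P (demand) and Qs = P + 56 (supply).
New equilibrium: 603 - P = P + 56 ⇒ 547 = 2P ⇒ P = 273.5, Q = 329.5.
ΔP = 273.5 − 215 = +58.50.

+58.50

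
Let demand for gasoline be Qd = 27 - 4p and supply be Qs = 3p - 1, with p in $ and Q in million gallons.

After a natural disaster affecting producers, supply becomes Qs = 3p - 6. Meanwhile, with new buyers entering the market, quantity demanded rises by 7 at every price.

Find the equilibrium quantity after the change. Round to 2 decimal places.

Original equilibrium: 27 - 4p = 3p - 1 gives 28 = 7p, so p = 4 and Q = 11.
The shock moves the curves to Qd = 34 - 4p and Qs = 3p - 6.
Setting them equal: 34 - 4p = 3p - 6 → 40 = 7p, so p = 40/7 ≈ 5.7143 and Q = 78/7 ≈ 11.1429.

11.14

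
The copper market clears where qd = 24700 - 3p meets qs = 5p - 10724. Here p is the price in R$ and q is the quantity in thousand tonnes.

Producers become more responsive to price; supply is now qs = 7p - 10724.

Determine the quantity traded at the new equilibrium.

Original equilibrium: 24700 - 3p = 5p - 10724 gives 35424 = 8p, so p = 4428 and q = 11416.
After the shift, demand is qd = 24700 - 3p and supply is qs = 7p - 10724.
Clearing the new market: 24700 - 3p = 7p - 10724, so p = 3542.4 and q = 14072.8.

14072.8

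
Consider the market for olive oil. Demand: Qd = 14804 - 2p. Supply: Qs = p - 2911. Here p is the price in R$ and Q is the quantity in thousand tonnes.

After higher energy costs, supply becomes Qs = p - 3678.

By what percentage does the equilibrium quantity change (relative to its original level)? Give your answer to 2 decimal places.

-17.08

Before the shock: 14804 - 2p = p - 2911 ⇒ 17715 = 3p ⇒ p = 5905, Q = 2994.
With the change applied: demand Qd = 14804 - 2p, supply Qs = p - 3678.
Equate the new curves: 14804 - 2p = p - 3678, giving 18482 = 3p, p = 18482/3 ≈ 6160.6667, Q = 7448/3 ≈ 2482.6667.
%ΔQ = (2482.6667 − 2994) / 2994 × 100 = -17.08%.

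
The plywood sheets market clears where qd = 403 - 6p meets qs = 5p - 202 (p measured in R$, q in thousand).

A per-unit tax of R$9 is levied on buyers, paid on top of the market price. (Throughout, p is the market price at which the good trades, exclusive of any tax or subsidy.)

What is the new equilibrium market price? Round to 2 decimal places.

Before the shock: 403 - 6p = 5p - 202 ⇒ 605 = 11p ⇒ p = 55, q = 73.
Since buyers pay the price plus the tax, the effective demand curve becomes qd = 349 - 6p.
New equilibrium: 349 - 6p = 5p - 202 ⇒ 551 = 11p ⇒ p = 551/11 ≈ 50.0909, q = 533/11 ≈ 48.4545.

50.09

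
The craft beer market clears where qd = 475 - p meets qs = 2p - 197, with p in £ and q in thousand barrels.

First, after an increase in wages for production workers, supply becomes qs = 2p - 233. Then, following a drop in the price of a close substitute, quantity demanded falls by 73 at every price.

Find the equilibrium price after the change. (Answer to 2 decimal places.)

Original equilibrium: 475 - p = 2p - 197 gives 672 = 3p, so p = 224 and q = 251.
With the change applied: demand qd = 402 - p, supply qs = 2p - 233.
Setting them equal: 402 - p = 2p - 233 → 635 = 3p, so p = 635/3 ≈ 211.6667 and q = 571/3 ≈ 190.3333.

211.67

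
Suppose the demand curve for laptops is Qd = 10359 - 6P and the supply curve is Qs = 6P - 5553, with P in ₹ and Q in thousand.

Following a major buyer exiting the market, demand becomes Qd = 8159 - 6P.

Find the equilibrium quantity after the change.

1303

Before the shock: 10359 - 6P = 6P - 5553 ⇒ 15912 = 12P ⇒ P = 1326, Q = 2403.
After the shift, demand is Qd = 8159 - 6P and supply is Qs = 6P - 5553.
New equilibrium: 8159 - 6P = 6P - 5553 ⇒ 13712 = 12P ⇒ P = 3428/3 ≈ 1142.6667, Q = 1303.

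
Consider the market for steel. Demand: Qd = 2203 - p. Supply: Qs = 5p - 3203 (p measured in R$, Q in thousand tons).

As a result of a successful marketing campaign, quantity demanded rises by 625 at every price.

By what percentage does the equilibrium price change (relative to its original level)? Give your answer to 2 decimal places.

Solve the original market: 2203 - p = 5p - 3203, hence p = 901 and Q = 1302.
After the shift, demand is Qd = 2828 - p and supply is Qs = 5p - 3203.
Equate the new curves: 2828 - p = 5p - 3203, giving 6031 = 6p, p = 6031/6 ≈ 1005.1667, Q = 10937/6 ≈ 1822.8333.
%Δp = (1005.1667 − 901) / 901 × 100 = +11.56%.

+11.56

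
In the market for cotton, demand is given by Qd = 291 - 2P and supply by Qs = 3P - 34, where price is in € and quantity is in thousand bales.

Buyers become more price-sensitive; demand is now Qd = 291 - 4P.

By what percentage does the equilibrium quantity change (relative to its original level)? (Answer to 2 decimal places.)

-34.61

Solve the original market: 291 - 2P = 3P - 34, hence P = 65 and Q = 161.
After the shift, demand is Qd = 291 - 4P and supply is Qs = 3P - 34.
New equilibrium: 291 - 4P = 3P - 34 ⇒ 325 = 7P ⇒ P = 325/7 ≈ 46.4286, Q = 737/7 ≈ 105.2857.
%ΔQ = (105.2857 − 161) / 161 × 100 = -34.61%.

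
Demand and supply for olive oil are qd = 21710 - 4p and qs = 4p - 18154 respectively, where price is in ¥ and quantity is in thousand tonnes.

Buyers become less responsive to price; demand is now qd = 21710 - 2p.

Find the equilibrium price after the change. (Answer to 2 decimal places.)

Solve the original market: 21710 - 4p = 4p - 18154, hence p = 4983 and q = 1778.
The new curves are qd = 21710 - 2p (demand) and qs = 4p - 18154 (supply).
New equilibrium: 21710 - 2p = 4p - 18154 ⇒ 39864 = 6p ⇒ p = 6644, q = 8422.

6644.00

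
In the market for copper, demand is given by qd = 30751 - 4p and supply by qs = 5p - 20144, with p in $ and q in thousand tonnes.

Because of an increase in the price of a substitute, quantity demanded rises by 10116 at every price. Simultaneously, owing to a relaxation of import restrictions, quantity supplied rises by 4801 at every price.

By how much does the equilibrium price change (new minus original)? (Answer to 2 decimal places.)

+590.56

Original equilibrium: 30751 - 4p = 5p - 20144 gives 50895 = 9p, so p = 5655 and q = 8131.
With the change applied: demand qd = 40867 - 4p, supply qs = 5p - 15343.
Setting them equal: 40867 - 4p = 5p - 15343 → 56210 = 9p, so p = 56210/9 ≈ 6245.5556 and q = 142963/9 ≈ 15884.7778.
Δp = 6245.5556 − 5655 = +590.56.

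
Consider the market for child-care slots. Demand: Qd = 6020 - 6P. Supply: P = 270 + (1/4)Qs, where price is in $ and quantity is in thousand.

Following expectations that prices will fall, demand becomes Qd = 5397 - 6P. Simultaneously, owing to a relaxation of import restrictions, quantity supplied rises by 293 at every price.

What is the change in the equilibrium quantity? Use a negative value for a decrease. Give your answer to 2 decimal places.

Before the shock: 6020 - 6P = 4P - 1080 ⇒ 7100 = 10P ⇒ P = 710, Q = 1760.
With the change applied: demand Qd = 5397 - 6P, supply Qs = 4P - 787.
Setting them equal: 5397 - 6P = 4P - 787 → 6184 = 10P, so P = 618.4 and Q = 1686.6.
ΔQ = 1686.6 − 1760 = -73.40.

-73.40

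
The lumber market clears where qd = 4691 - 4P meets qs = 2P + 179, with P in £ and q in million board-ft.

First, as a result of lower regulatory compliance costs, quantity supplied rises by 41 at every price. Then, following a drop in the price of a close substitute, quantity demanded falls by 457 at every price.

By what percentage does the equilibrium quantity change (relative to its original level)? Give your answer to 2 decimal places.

Original equilibrium: 4691 - 4P = 2P + 179 gives 4512 = 6P, so P = 752 and q = 1683.
With the change applied: demand qd = 4234 - 4P, supply qs = 2P + 220.
New equilibrium: 4234 - 4P = 2P + 220 ⇒ 4014 = 6P ⇒ P = 669, q = 1558.
%Δq = (1558 − 1683) / 1683 × 100 = -7.43%.

-7.43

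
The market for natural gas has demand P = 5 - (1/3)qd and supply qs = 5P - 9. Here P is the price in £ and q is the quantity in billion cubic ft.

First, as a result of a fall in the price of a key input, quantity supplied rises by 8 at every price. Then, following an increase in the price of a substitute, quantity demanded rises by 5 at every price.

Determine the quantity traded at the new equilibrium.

12.125

Solve the original market: 15 - 3P = 5P - 9, hence P = 3 and q = 6.
The shock moves the curves to qd = 20 - 3P and qs = 5P - 1.
Equate the new curves: 20 - 3P = 5P - 1, giving 21 = 8P, P = 2.625, q = 12.125.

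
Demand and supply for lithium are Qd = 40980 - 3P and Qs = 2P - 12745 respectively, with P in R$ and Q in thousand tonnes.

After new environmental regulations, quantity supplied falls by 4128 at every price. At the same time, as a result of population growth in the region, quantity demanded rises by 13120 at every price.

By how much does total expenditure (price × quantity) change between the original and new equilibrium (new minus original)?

+69502827.52

Solve the original market: 40980 - 3P = 2P - 12745, hence P = 10745 and Q = 8745.
The shock moves the curves to Qd = 54100 - 3P and Qs = 2P - 16873.
Clearing the new market: 54100 - 3P = 2P - 16873, so P = 14194.6 and Q = 11516.2.
Expenditure moves from 10745×8745 = 93965025 to 14194.6×11516.2 = 163467852.52; change = +69502827.52.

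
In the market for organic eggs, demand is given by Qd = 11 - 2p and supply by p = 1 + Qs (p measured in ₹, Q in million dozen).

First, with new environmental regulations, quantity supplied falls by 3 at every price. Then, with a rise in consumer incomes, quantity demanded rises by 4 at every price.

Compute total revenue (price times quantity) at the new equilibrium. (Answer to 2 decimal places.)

14.78

Before the shock: 11 - 2p = p - 1 ⇒ 12 = 3p ⇒ p = 4, Q = 3.
The shock moves the curves to Qd = 15 - 2p and Qs = p - 4.
New equilibrium: 15 - 2p = p - 4 ⇒ 19 = 3p ⇒ p = 19/3 ≈ 6.3333, Q = 7/3 ≈ 2.3333.
New expenditure = 6.3333 × 2.3333 = 14.78.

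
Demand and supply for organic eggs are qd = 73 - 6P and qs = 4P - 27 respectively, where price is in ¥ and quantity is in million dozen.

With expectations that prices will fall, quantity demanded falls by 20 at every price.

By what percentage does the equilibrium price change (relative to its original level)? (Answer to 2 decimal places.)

Initially, 73 - 6P = 4P - 27, so 100 = 10P and P = 10, q = 13.
The new curves are qd = 53 - 6P (demand) and qs = 4P - 27 (supply).
Setting them equal: 53 - 6P = 4P - 27 → 80 = 10P, so P = 8 and q = 5.
%ΔP = (8 − 10) / 10 × 100 = -20.00%.

-20.00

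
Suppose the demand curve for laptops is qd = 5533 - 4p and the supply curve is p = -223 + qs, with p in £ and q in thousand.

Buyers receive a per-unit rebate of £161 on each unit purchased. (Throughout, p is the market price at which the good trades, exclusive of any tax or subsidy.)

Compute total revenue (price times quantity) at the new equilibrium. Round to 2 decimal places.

Before the shock: 5533 - 4p = p + 223 ⇒ 5310 = 5p ⇒ p = 1062, q = 1285.
Since buyers' out-of-pocket price is the market price minus the rebate, the effective demand curve becomes qd = 6177 - 4p.
Clearing the new market: 6177 - 4p = p + 223, so p = 1190.8 and q = 1413.8.
New expenditure = 1190.8 × 1413.8 = 1683553.04.

1683553.04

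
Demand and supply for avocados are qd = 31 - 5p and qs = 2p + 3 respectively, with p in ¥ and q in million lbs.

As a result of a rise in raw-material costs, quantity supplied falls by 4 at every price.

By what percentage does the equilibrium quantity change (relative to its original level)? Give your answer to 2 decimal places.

Initially, 31 - 5p = 2p + 3, so 28 = 7p and p = 4, q = 11.
After the shift, demand is qd = 31 - 5p and supply is qs = 2p - 1.
Setting them equal: 31 - 5p = 2p - 1 → 32 = 7p, so p = 32/7 ≈ 4.5714 and q = 57/7 ≈ 8.1429.
%Δq = (8.1429 − 11) / 11 × 100 = -25.97%.

-25.97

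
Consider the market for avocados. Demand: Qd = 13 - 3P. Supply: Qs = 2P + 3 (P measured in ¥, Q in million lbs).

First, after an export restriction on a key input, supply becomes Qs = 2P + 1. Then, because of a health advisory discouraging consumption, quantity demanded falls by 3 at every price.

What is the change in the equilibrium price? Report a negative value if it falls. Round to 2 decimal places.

-0.20

Original equilibrium: 13 - 3P = 2P + 3 gives 10 = 5P, so P = 2 and Q = 7.
With the change applied: demand Qd = 10 - 3P, supply Qs = 2P + 1.
Setting them equal: 10 - 3P = 2P + 1 → 9 = 5P, so P = 1.8 and Q = 4.6.
ΔP = 1.8 − 2 = -0.20.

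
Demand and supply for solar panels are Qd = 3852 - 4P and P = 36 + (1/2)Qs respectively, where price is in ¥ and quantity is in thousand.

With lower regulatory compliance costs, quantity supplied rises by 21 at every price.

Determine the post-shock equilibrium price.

650.5

Solve the original market: 3852 - 4P = 2P - 72, hence P = 654 and Q = 1236.
The new curves are Qd = 3852 - 4P (demand) and Qs = 2P - 51 (supply).
Clearing the new market: 3852 - 4P = 2P - 51, so P = 650.5 and Q = 1250.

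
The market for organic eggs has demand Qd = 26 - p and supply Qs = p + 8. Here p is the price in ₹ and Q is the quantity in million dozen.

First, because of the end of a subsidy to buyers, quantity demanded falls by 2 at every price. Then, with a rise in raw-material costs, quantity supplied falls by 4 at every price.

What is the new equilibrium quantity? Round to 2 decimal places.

Solve the original market: 26 - p = p + 8, hence p = 9 and Q = 17.
After the shift, demand is Qd = 24 - p and supply is Qs = p + 4.
Setting them equal: 24 - p = p + 4 → 20 = 2p, so p = 10 and Q = 14.

14.00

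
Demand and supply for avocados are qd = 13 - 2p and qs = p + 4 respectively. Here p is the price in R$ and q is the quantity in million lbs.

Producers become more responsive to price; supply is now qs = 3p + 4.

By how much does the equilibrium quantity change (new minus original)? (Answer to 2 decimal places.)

+2.40

Before the shock: 13 - 2p = p + 4 ⇒ 9 = 3p ⇒ p = 3, q = 7.
After the shift, demand is qd = 13 - 2p and supply is qs = 3p + 4.
New equilibrium: 13 - 2p = 3p + 4 ⇒ 9 = 5p ⇒ p = 1.8, q = 9.4.
Δq = 9.4 − 7 = +2.40.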